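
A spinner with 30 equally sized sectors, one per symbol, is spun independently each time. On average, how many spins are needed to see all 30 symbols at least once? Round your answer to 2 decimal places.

Split into phases: going from k distinct to k+1 distinct takes on average 30/(30-k) spins.
E[T] = 30/30 + 30/29 + 30/28 + ... + 30/2 + 30/1 = 30·H_{30}.
H_{30} = 3.995, so E[T] = 119.850.

119.85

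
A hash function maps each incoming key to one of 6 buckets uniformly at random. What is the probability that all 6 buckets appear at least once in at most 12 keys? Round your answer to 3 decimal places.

By inclusion–exclusion over which buckets are missing,
P(all seen) = Σ_{j=0}^{6} (-1)^j C(6,j)((6-j)/6)^12
= 1.0000 - 0.6729 + 0.1156 - 0.0049 + 0.0000 - 0.0000 + 0.0000
= 0.4378.

0.438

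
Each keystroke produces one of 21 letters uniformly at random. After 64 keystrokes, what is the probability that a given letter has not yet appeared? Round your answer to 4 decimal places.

Each keystroke misses the fixed letter with probability (21-1)/21 = 20/21, independently.
P(still missing after 64) = (20/21)^64 = 0.04404.

0.0440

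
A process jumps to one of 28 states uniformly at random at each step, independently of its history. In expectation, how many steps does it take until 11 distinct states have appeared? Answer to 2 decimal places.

Going from k to k+1 distinct takes a geometric number of steps with mean 28/(28-k).
Sum over k = 0,...,10: E = 28/28 + 28/27 + 28/26 + ... + 28/19 + 28/18 = 13.653.

13.65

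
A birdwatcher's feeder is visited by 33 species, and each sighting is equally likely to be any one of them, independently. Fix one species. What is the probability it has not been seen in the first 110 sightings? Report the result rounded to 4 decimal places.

On each sighting the fixed species fails to appear with probability 32/33.
P(still missing after 110) = (32/33)^110 = 0.03388.

0.0339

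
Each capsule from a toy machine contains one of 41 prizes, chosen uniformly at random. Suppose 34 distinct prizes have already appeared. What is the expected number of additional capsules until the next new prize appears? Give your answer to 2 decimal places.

5.86

The number of capsules until the next new prize is geometric with success probability 7/41, so its mean is 41/7.
E = 41/7 = 5.857.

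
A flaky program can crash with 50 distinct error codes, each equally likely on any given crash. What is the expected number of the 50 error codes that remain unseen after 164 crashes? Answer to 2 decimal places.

1.82

For each error code, P(unseen after 164) = (49/50)^164 = 0.036.
By linearity of expectation, E[unseen] = 50·(49/50)^164 = 1.820.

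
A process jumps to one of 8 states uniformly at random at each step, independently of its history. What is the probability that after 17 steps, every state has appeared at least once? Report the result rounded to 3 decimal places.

Let A_i be the event that state i is missing after 17 steps. By inclusion–exclusion on the A_i,
P(all seen) = Σ_{j=0}^{8} (-1)^j C(8,j)((8-j)/8)^17
= 1.0000 - 0.8265 + 0.2105 - 0.0190 + 0.0005 - 0.0000 + 0.0000 - 0.0000 + 0.0000
= 0.3656.

0.366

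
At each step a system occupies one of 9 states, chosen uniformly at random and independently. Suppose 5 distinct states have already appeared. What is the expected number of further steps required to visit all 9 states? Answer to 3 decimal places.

With k distinct states already seen, the next new one takes an expected 9/(9-k) steps.
Sum over k = 5,...,8: E = 9/4 + 9/3 + 9/2 + 9/1 = 18.7500.

18.750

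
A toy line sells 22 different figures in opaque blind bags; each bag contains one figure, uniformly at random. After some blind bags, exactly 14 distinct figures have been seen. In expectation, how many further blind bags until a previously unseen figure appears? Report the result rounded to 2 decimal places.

2.75

The number of blind bags until the next new figure is geometric with success probability 8/22, so its mean is 22/8.
E = 22/8 = 2.750.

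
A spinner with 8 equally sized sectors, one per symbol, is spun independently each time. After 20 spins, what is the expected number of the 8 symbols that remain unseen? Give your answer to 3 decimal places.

For each symbol, P(unseen after 20) = (7/8)^20 = 0.0692.
By linearity of expectation, E[unseen] = 8·(7/8)^20 = 0.5537.

0.554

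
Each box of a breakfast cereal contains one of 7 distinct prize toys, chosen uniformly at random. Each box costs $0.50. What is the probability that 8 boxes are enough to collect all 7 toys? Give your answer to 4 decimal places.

0.0245

By inclusion–exclusion over which toys are missing,
P(all seen) = Σ_{j=0}^{7} (-1)^j C(7,j)((7-j)/7)^8
= 1.00000 - 2.03950 + 1.42297 - 0.39789 + 0.03983 - 0.00093 + 0.00000 - 0.00000
= 0.02448.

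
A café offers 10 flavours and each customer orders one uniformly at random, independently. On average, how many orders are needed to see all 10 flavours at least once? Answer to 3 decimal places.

After k distinct flavours have appeared, the next order gives a new one with probability (10-k)/10, so the expected wait for the (k+1)-th is 10/(10-k).
E[T] = 10/10 + 10/9 + 10/8 + ... + 10/2 + 10/1 = 10·H_{10}.
H_{10} = 2.9290, so E[T] = 29.2897.

29.290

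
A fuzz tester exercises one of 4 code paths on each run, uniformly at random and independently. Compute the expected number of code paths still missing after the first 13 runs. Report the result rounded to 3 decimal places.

0.095

For each code path, P(unseen after 13) = (3/4)^13 = 0.0238.
By linearity of expectation, E[unseen] = 4·(3/4)^13 = 0.0950.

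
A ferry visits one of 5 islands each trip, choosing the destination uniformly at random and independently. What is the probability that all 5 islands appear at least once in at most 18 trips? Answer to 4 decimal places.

Let A_i be the event that island i is missing after 18 trips. By inclusion–exclusion on the A_i,
P(all seen) = Σ_{j=0}^{5} (-1)^j C(5,j)((5-j)/5)^18
= 1.00000 - 0.09007 + 0.00102 - 0.00000 + 0.00000 - 0.00000
= 0.91094.

0.9109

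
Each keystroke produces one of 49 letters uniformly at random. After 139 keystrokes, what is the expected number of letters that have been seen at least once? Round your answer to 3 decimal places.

For each letter, P(seen in 139 keystrokes) = 1 - (48/49)^139 = 0.9431.
By linearity of expectation, E[distinct seen] = 49·(1 - (48/49)^139) = 46.2108.

46.211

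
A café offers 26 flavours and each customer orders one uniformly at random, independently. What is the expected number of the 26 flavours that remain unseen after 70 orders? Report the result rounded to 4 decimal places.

For each flavour, P(unseen after 70) = (25/26)^70 = 0.06422.
By linearity of expectation, E[unseen] = 26·(25/26)^70 = 1.66970.

1.6697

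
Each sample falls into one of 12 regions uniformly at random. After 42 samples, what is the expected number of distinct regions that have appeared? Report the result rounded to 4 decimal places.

11.6895

For each region, P(seen in 42 samples) = 1 - (11/12)^42 = 0.97412.
By linearity of expectation, E[distinct seen] = 12·(1 - (11/12)^42) = 11.68950.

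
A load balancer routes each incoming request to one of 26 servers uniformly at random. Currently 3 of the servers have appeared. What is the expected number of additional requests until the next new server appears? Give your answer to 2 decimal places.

Each request yields a new server with probability (26-3)/26 = 23/26, so the wait is geometric with mean 26/23.
E = 26/23 = 1.130.

1.13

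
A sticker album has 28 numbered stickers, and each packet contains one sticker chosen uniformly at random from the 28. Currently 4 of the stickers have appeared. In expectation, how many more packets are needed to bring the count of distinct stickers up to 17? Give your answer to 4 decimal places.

The wait to go from k to k+1 distinct stickers is geometric with mean 28/(28-k).
Sum over k = 4,...,16: E = 28/24 + 28/23 + 28/22 + ... + 28/13 + 28/12 = 21.17026.

21.1703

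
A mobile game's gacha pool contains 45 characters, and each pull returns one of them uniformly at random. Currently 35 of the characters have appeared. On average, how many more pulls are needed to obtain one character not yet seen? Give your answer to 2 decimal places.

Each pull yields a new character with probability (45-35)/45 = 10/45, so the wait is geometric with mean 45/10.
E = 45/10 = 4.500.

4.50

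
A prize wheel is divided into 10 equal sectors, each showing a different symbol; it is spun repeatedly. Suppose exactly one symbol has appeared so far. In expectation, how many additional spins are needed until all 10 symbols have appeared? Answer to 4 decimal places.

The wait to go from k to k+1 distinct symbols is geometric with mean 10/(10-k).
Sum over k = 1,...,9: E = 10/9 + 10/8 + 10/7 + ... + 10/2 + 10/1 = 28.28968.

28.2897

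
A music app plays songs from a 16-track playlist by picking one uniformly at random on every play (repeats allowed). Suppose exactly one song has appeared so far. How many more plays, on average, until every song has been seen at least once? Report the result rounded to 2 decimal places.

53.09

The wait to go from k to k+1 distinct songs is geometric with mean 16/(16-k).
Sum over k = 1,...,15: E = 16/15 + 16/14 + 16/13 + ... + 16/2 + 16/1 = 53.092.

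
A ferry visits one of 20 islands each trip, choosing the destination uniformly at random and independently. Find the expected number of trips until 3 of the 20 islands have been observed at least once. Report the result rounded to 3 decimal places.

Going from k to k+1 distinct takes a geometric number of trips with mean 20/(20-k).
Sum over k = 0,...,2: E = 20/20 + 20/19 + 20/18 = 3.1637.

3.164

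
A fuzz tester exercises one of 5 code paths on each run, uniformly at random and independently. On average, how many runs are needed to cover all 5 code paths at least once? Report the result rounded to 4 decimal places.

11.4167

Split into phases: going from k distinct to k+1 distinct takes on average 5/(5-k) runs.
E[T] = 5/5 + 5/4 + 5/3 + 5/2 + 5/1 = 5·H_{5}.
H_{5} = 2.28333, so E[T] = 11.41667.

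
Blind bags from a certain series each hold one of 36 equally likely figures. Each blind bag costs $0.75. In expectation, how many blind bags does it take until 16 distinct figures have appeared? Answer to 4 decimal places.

20.7655

With k distinct figures already seen, the next new one arrives after an expected 36/(36-k) blind bags.
Sum over k = 0,...,15: E = 36/36 + 36/35 + 36/34 + ... + 36/22 + 36/21 = 20.76550.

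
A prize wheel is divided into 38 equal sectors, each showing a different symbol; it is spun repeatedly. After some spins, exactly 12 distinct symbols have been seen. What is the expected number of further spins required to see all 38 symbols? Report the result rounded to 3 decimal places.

146.468

The wait to go from k to k+1 distinct symbols is geometric with mean 38/(38-k).
Sum over k = 12,...,37: E = 38/26 + 38/25 + 38/24 + ... + 38/2 + 38/1 = 146.4679.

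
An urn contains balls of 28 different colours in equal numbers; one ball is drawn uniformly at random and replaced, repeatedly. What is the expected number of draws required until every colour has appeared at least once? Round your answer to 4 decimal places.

109.9608

Split into phases: going from k distinct to k+1 distinct takes on average 28/(28-k) draws.
E[T] = 28/28 + 28/27 + 28/26 + ... + 28/2 + 28/1 = 28·H_{28}.
H_{28} = 3.92717, so E[T] = 109.96079.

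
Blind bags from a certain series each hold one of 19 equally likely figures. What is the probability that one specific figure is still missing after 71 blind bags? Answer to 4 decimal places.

Each blind bag misses the fixed figure with probability (19-1)/19 = 18/19, independently.
P(still missing after 71) = (18/19)^71 = 0.02152.

0.0215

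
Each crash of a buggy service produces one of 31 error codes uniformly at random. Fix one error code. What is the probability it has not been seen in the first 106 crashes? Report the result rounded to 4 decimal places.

On each crash the fixed error code fails to appear with probability 30/31.
P(still missing after 106) = (30/31)^106 = 0.03094.

0.0309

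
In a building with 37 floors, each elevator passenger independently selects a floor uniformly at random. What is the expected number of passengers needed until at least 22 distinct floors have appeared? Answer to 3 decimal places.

32.684

Going from k to k+1 distinct takes a geometric number of passengers with mean 37/(37-k).
Sum over k = 0,...,21: E = 37/37 + 37/36 + 37/35 + ... + 37/17 + 37/16 = 32.6842.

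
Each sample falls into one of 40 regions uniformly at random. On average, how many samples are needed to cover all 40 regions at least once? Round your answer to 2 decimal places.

171.14

Split into phases: going from k distinct to k+1 distinct takes on average 40/(40-k) samples.
E[T] = 40/40 + 40/39 + 40/38 + ... + 40/2 + 40/1 = 40·H_{40}.
H_{40} = 4.279, so E[T] = 171.142.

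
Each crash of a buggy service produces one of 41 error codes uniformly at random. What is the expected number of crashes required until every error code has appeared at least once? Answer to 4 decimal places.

The wait to go from k to k+1 distinct error codes is geometric with mean 41/(41-k).
E[T] = 41/41 + 41/40 + 41/39 + ... + 41/2 + 41/1 = 41·H_{41}.
H_{41} = 4.30293, so E[T] = 176.42026.

176.4203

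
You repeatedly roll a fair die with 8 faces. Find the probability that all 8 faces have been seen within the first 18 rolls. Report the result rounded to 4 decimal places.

0.4231

Let A_i be the event that face i is missing after 18 rolls. By inclusion–exclusion on the A_i,
P(all seen) = Σ_{j=0}^{8} (-1)^j C(8,j)((8-j)/8)^18
= 1.00000 - 0.72316 + 0.15786 - 0.01186 + 0.00027 - 0.00000 + 0.00000 - 0.00000 + 0.00000
= 0.42310.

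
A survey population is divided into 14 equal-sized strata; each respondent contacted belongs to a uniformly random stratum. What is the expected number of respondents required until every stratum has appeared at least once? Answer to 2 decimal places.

45.52

Split into phases: going from k distinct to k+1 distinct takes on average 14/(14-k) respondents.
E[T] = 14/14 + 14/13 + 14/12 + ... + 14/2 + 14/1 = 14·H_{14}.
H_{14} = 3.252, so E[T] = 45.522.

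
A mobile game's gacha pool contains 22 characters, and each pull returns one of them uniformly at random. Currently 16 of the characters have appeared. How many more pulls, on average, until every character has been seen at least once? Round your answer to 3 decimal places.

From k distinct to k+1 distinct takes on average 22/(22-k) pulls.
Sum over k = 16,...,21: E = 22/6 + 22/5 + 22/4 + 22/3 + 22/2 + 22/1 = 53.9000.

53.900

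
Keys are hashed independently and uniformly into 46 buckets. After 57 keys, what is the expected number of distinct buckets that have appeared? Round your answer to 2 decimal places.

For each bucket, P(seen in 57 keys) = 1 - (45/46)^57 = 0.714.
By linearity of expectation, E[distinct seen] = 46·(1 - (45/46)^57) = 32.858.

32.86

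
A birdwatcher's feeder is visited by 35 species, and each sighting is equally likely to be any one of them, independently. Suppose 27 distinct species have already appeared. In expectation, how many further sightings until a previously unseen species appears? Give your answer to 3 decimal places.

4.375

The number of sightings until the next new species is geometric with success probability 8/35, so its mean is 35/8.
E = 35/8 = 4.3750.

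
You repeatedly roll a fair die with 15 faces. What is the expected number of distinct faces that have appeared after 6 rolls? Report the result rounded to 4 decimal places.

5.0846

For each face, P(seen in 6 rolls) = 1 - (14/15)^6 = 0.33897.
By linearity of expectation, E[distinct seen] = 15·(1 - (14/15)^6) = 5.08456.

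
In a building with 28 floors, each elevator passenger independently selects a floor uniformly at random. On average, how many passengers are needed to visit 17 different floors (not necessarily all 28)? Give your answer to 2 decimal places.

25.40

With k distinct floors already seen, the next new one arrives after an expected 28/(28-k) passengers.
Sum over k = 0,...,16: E = 28/28 + 28/27 + 28/26 + ... + 28/13 + 28/12 = 25.404.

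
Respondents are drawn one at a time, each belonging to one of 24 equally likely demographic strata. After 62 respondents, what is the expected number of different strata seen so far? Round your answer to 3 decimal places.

For each stratum, P(seen in 62 respondents) = 1 - (23/24)^62 = 0.9285.
By linearity of expectation, E[distinct seen] = 24·(1 - (23/24)^62) = 22.2851.

22.285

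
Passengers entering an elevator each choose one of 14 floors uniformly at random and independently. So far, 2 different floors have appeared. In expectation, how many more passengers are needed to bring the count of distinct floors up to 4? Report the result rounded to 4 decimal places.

With k distinct floors already seen, the next new one takes an expected 14/(14-k) passengers.
Sum over k = 2,...,3: E = 14/12 + 14/11 = 2.43939.

2.4394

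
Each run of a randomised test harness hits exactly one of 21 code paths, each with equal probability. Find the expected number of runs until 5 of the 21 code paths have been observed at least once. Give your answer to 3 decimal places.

5.557

With k distinct code paths already seen, the next new one arrives after an expected 21/(21-k) runs.
Sum over k = 0,...,4: E = 21/21 + 21/20 + 21/19 + 21/18 + 21/17 = 5.5572.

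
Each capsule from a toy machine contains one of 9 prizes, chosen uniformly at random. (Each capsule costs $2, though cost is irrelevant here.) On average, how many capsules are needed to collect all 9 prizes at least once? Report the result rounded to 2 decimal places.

25.46

The wait to go from k to k+1 distinct prizes is geometric with mean 9/(9-k).
E[T] = 9/9 + 9/8 + 9/7 + ... + 9/2 + 9/1 = 9·H_{9}.
H_{9} = 2.829, so E[T] = 25.461.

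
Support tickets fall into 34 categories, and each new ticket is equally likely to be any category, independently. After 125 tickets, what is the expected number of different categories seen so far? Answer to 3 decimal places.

For each category, P(seen in 125 tickets) = 1 - (33/34)^125 = 0.9760.
By linearity of expectation, E[distinct seen] = 34·(1 - (33/34)^125) = 33.1856.

33.186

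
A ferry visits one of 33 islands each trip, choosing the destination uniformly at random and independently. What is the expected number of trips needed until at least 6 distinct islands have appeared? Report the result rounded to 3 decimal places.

With k distinct islands already seen, the next new one arrives after an expected 33/(33-k) trips.
Sum over k = 0,...,5: E = 33/33 + 33/32 + 33/31 + 33/30 + 33/29 + 33/28 = 6.5123.

6.512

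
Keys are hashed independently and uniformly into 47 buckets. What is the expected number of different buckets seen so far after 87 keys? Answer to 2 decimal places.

39.76

For each bucket, P(seen in 87 keys) = 1 - (46/47)^87 = 0.846.
By linearity of expectation, E[distinct seen] = 47·(1 - (46/47)^87) = 39.764.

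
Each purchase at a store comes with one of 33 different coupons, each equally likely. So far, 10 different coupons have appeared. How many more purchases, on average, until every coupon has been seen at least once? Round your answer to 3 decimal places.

123.232

With k distinct coupons already seen, the next new one takes an expected 33/(33-k) purchases.
Sum over k = 10,...,32: E = 33/23 + 33/22 + 33/21 + ... + 33/2 + 33/1 = 123.2316.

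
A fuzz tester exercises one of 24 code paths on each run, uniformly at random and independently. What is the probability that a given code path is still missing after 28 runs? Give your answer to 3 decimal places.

0.304

On each run the fixed code path fails to appear with probability 23/24.
P(still missing after 28) = (23/24)^28 = 0.3037.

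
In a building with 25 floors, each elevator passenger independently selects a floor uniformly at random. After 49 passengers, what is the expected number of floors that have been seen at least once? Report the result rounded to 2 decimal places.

For each floor, P(seen in 49 passengers) = 1 - (24/25)^49 = 0.865.
By linearity of expectation, E[distinct seen] = 25·(1 - (24/25)^49) = 21.618.

21.62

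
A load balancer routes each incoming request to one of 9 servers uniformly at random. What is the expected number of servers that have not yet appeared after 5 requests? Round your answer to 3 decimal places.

For each server, P(unseen after 5) = (8/9)^5 = 0.5549.
By linearity of expectation, E[unseen] = 9·(8/9)^5 = 4.9944.

4.994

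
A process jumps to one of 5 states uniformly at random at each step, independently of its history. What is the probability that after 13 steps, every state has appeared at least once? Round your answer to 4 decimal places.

Let A_i be the event that state i is missing after 13 steps. By inclusion–exclusion on the A_i,
P(all seen) = Σ_{j=0}^{5} (-1)^j C(5,j)((5-j)/5)^13
= 1.00000 - 0.27488 + 0.01306 - 0.00007 + 0.00000 - 0.00000
= 0.73812.

0.7381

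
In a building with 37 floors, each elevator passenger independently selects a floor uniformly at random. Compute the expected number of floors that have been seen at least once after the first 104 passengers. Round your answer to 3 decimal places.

34.859

For each floor, P(seen in 104 passengers) = 1 - (36/37)^104 = 0.9421.
By linearity of expectation, E[distinct seen] = 37·(1 - (36/37)^104) = 34.8587.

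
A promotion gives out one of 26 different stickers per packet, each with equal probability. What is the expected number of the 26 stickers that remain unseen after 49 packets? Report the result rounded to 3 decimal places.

3.805

For each sticker, P(unseen after 49) = (25/26)^49 = 0.1463.
By linearity of expectation, E[unseen] = 26·(25/26)^49 = 3.8049.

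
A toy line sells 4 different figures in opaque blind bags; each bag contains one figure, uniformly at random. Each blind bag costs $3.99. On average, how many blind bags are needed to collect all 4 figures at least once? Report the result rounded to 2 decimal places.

8.33

After k distinct figures have appeared, the next blind bag gives a new one with probability (4-k)/4, so the expected wait for the (k+1)-th is 4/(4-k).
E[T] = 4/4 + 4/3 + 4/2 + 4/1 = 4·H_{4}.
H_{4} = 2.083, so E[T] = 8.333.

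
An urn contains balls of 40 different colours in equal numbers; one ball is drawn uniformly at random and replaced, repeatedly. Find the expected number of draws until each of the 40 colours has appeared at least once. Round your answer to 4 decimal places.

171.1417

After k distinct colours have appeared, the next draw gives a new one with probability (40-k)/40, so the expected wait for the (k+1)-th is 40/(40-k).
E[T] = 40/40 + 40/39 + 40/38 + ... + 40/2 + 40/1 = 40·H_{40}.
H_{40} = 4.27854, so E[T] = 171.14172.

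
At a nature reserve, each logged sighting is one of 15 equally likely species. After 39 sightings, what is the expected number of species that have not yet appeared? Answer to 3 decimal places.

For each species, P(unseen after 39) = (14/15)^39 = 0.0678.
By linearity of expectation, E[unseen] = 15·(14/15)^39 = 1.0175.

1.017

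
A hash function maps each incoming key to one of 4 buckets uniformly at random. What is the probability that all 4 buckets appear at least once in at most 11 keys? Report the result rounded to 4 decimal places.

0.8340

By inclusion–exclusion over which buckets are missing,
P(all seen) = Σ_{j=0}^{4} (-1)^j C(4,j)((4-j)/4)^11
= 1.00000 - 0.16894 + 0.00293 - 0.00000 + 0.00000
= 0.83399.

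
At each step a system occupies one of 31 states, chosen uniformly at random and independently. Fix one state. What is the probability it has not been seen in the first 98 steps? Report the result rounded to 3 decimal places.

Each step misses the fixed state with probability (31-1)/31 = 30/31, independently.
P(still missing after 98) = (30/31)^98 = 0.0402.

0.040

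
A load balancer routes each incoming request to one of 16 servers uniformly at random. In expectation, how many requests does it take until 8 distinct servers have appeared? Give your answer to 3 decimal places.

10.606

Going from k to k+1 distinct takes a geometric number of requests with mean 16/(16-k).
Sum over k = 0,...,7: E = 16/16 + 16/15 + 16/14 + ... + 16/10 + 16/9 = 10.6059.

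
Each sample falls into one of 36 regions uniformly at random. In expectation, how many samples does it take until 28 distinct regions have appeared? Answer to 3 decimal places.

Going from k to k+1 distinct takes a geometric number of samples with mean 36/(36-k).
Sum over k = 0,...,27: E = 36/36 + 36/35 + 36/34 + ... + 36/10 + 36/9 = 52.4413.

52.441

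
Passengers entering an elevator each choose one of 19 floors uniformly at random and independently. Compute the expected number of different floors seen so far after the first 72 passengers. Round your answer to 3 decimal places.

For each floor, P(seen in 72 passengers) = 1 - (18/19)^72 = 0.9796.
By linearity of expectation, E[distinct seen] = 19·(1 - (18/19)^72) = 18.6126.

18.613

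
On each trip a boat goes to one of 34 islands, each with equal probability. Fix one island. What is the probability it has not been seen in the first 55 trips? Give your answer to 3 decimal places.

On each trip the fixed island fails to appear with probability 33/34.
P(still missing after 55) = (33/34)^55 = 0.1936.

0.194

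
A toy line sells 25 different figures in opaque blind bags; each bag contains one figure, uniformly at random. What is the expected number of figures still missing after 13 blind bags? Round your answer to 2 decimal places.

For each figure, P(unseen after 13) = (24/25)^13 = 0.588.
By linearity of expectation, E[unseen] = 25·(24/25)^13 = 14.705.

14.71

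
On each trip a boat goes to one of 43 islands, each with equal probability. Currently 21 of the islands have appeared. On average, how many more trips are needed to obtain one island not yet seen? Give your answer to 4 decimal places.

1.9545

The number of trips until the next new island is geometric with success probability 22/43, so its mean is 43/22.
E = 43/22 = 1.95455.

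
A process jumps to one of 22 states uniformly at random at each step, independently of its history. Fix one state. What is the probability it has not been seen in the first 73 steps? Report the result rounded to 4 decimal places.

On each step the fixed state fails to appear with probability 21/22.
P(still missing after 73) = (21/22)^73 = 0.03351.

0.0335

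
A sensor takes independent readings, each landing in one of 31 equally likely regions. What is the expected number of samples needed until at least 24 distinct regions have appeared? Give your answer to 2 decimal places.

Going from k to k+1 distinct takes a geometric number of samples with mean 31/(31-k).
Sum over k = 0,...,23: E = 31/31 + 31/30 + 31/29 + ... + 31/9 + 31/8 = 44.466.

44.47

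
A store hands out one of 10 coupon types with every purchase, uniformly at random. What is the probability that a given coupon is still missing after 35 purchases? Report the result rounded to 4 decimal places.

Each purchase misses the fixed coupon with probability (10-1)/10 = 9/10, independently.
P(still missing after 35) = (9/10)^35 = 0.02503.

0.0250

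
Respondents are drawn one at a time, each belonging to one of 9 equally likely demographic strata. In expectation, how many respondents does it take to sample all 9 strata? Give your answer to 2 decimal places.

25.46

Split into phases: going from k distinct to k+1 distinct takes on average 9/(9-k) respondents.
E[T] = 9/9 + 9/8 + 9/7 + ... + 9/2 + 9/1 = 9·H_{9}.
H_{9} = 2.829, so E[T] = 25.461.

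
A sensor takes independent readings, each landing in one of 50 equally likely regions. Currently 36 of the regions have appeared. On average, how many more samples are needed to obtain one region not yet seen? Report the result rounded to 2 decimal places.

3.57

Each sample yields a new region with probability (50-36)/50 = 14/50, so the wait is geometric with mean 50/14.
E = 50/14 = 3.571.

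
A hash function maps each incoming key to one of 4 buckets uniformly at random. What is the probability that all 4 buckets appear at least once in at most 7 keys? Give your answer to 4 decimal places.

Let A_i be the event that bucket i is missing after 7 keys. By inclusion–exclusion on the A_i,
P(all seen) = Σ_{j=0}^{4} (-1)^j C(4,j)((4-j)/4)^7
= 1.00000 - 0.53394 + 0.04688 - 0.00024 + 0.00000
= 0.51270.

0.5127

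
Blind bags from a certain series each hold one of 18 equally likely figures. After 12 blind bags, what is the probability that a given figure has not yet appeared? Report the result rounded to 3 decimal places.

Each blind bag misses the fixed figure with probability (18-1)/18 = 17/18, independently.
P(still missing after 12) = (17/18)^12 = 0.5036.

0.504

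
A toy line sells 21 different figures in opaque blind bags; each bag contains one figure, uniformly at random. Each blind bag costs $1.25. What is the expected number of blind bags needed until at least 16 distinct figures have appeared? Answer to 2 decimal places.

28.60

Going from k to k+1 distinct takes a geometric number of blind bags with mean 21/(21-k).
Sum over k = 0,...,15: E = 21/21 + 21/20 + 21/19 + ... + 21/7 + 21/6 = 28.603.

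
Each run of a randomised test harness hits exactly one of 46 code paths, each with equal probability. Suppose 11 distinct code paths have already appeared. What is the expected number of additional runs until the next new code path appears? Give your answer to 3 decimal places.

1.314

The number of runs until the next new code path is geometric with success probability 35/46, so its mean is 46/35.
E = 46/35 = 1.3143.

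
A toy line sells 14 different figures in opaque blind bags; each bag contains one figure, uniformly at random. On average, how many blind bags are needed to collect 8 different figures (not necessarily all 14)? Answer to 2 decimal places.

11.22

Going from k to k+1 distinct takes a geometric number of blind bags with mean 14/(14-k).
Sum over k = 0,...,7: E = 14/14 + 14/13 + 14/12 + ... + 14/8 + 14/7 = 11.222.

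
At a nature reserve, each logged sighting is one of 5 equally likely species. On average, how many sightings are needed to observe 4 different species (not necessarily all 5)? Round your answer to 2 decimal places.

With k distinct species already seen, the next new one arrives after an expected 5/(5-k) sightings.
Sum over k = 0,...,3: E = 5/5 + 5/4 + 5/3 + 5/2 = 6.417.

6.42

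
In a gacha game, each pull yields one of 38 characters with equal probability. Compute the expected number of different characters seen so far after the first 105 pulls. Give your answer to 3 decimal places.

For each character, P(seen in 105 pulls) = 1 - (37/38)^105 = 0.9392.
By linearity of expectation, E[distinct seen] = 38·(1 - (37/38)^105) = 35.6896.

35.690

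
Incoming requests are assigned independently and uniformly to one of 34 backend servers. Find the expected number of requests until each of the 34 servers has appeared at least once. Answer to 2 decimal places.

Split into phases: going from k distinct to k+1 distinct takes on average 34/(34-k) requests.
E[T] = 34/34 + 34/33 + 34/32 + ... + 34/2 + 34/1 = 34·H_{34}.
H_{34} = 4.118, so E[T] = 140.019.

140.02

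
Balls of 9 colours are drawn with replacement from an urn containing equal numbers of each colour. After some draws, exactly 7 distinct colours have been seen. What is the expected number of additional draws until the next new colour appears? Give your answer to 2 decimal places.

4.50

Each draw yields a new colour with probability (9-7)/9 = 2/9, so the wait is geometric with mean 9/2.
E = 9/2 = 4.500.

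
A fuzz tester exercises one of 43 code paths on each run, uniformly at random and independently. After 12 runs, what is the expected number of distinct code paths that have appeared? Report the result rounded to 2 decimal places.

For each code path, P(seen in 12 runs) = 1 - (42/43)^12 = 0.246.
By linearity of expectation, E[distinct seen] = 43·(1 - (42/43)^12) = 10.578.

10.58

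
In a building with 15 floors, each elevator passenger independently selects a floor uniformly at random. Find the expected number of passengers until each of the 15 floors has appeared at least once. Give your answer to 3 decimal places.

Split into phases: going from k distinct to k+1 distinct takes on average 15/(15-k) passengers.
E[T] = 15/15 + 15/14 + 15/13 + ... + 15/2 + 15/1 = 15·H_{15}.
H_{15} = 3.3182, so E[T] = 49.7734.

49.773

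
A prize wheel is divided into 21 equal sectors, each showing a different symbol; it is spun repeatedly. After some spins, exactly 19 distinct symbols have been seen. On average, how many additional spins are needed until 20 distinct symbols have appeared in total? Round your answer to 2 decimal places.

10.50

With k distinct symbols already seen, the next new one takes an expected 21/(21-k) spins.
Only the k = 19 term is needed: E = 21/2 = 10.500.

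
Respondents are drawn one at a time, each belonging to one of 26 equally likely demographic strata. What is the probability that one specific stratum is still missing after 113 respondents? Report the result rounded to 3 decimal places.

On each respondent the fixed stratum fails to appear with probability 25/26.
P(still missing after 113) = (25/26)^113 = 0.0119.

0.012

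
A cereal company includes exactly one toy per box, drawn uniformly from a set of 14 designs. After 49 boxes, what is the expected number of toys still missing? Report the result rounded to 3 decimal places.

For each toy, P(unseen after 49) = (13/14)^49 = 0.0265.
By linearity of expectation, E[unseen] = 14·(13/14)^49 = 0.3707.

0.371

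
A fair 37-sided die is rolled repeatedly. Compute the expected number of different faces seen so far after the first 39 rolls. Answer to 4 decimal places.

For each face, P(seen in 39 rolls) = 1 - (36/37)^39 = 0.65650.
By linearity of expectation, E[distinct seen] = 37·(1 - (36/37)^39) = 24.29040.

24.2904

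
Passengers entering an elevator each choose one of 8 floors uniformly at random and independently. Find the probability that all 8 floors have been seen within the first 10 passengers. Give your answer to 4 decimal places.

Let A_i be the event that floor i is missing after 10 passengers. By inclusion–exclusion on the A_i,
P(all seen) = Σ_{j=0}^{8} (-1)^j C(8,j)((8-j)/8)^10
= 1.00000 - 2.10460 + 1.57678 - 0.50932 + 0.06836 - 0.00308 + 0.00003 - 0.00000 + 0.00000
= 0.02816.

0.0282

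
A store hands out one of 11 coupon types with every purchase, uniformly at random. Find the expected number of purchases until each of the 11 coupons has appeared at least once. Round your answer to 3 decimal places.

The wait to go from k to k+1 distinct coupons is geometric with mean 11/(11-k).
E[T] = 11/11 + 11/10 + 11/9 + ... + 11/2 + 11/1 = 11·H_{11}.
H_{11} = 3.0199, so E[T] = 33.2187.

33.219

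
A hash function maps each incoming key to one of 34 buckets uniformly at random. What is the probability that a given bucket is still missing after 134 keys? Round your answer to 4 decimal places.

Each key misses the fixed bucket with probability (34-1)/34 = 33/34, independently.
P(still missing after 134) = (33/34)^134 = 0.01831.

0.0183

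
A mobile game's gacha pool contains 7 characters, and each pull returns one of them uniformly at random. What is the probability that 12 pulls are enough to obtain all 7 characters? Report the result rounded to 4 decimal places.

By inclusion–exclusion over which characters are missing,
P(all seen) = Σ_{j=0}^{7} (-1)^j C(7,j)((7-j)/7)^12
= 1.00000 - 1.10087 + 0.37041 - 0.04242 + 0.00134 - 0.00001 + 0.00000 - 0.00000
= 0.22845.

0.2285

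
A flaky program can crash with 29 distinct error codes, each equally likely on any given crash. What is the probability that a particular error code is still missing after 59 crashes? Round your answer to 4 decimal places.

0.1261

On each crash the fixed error code fails to appear with probability 28/29.
P(still missing after 59) = (28/29)^59 = 0.12614.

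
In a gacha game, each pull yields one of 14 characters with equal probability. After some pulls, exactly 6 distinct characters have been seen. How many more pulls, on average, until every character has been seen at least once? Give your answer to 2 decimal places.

The wait to go from k to k+1 distinct characters is geometric with mean 14/(14-k).
Sum over k = 6,...,13: E = 14/8 + 14/7 + 14/6 + ... + 14/2 + 14/1 = 38.050.

38.05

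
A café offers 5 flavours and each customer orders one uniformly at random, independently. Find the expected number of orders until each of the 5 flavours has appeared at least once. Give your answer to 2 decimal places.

The wait to go from k to k+1 distinct flavours is geometric with mean 5/(5-k).
E[T] = 5/5 + 5/4 + 5/3 + 5/2 + 5/1 = 5·H_{5}.
H_{5} = 2.283, so E[T] = 11.417.

11.42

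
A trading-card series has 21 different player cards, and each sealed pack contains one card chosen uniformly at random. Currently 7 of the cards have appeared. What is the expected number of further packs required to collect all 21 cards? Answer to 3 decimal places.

68.283

From k distinct to k+1 distinct takes on average 21/(21-k) packs.
Sum over k = 7,...,20: E = 21/14 + 21/13 + 21/12 + ... + 21/2 + 21/1 = 68.2828.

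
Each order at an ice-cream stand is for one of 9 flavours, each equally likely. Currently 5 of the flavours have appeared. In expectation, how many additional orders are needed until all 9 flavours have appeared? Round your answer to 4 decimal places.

With k distinct flavours already seen, the next new one takes an expected 9/(9-k) orders.
Sum over k = 5,...,8: E = 9/4 + 9/3 + 9/2 + 9/1 = 18.75000.

18.7500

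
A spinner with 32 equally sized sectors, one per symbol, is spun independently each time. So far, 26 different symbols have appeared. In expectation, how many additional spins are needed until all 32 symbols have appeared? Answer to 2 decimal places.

78.40

The wait to go from k to k+1 distinct symbols is geometric with mean 32/(32-k).
Sum over k = 26,...,31: E = 32/6 + 32/5 + 32/4 + 32/3 + 32/2 + 32/1 = 78.400.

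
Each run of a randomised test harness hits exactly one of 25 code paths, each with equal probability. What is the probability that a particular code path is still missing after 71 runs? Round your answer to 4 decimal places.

0.0551

Each run misses the fixed code path with probability (25-1)/25 = 24/25, independently.
P(still missing after 71) = (24/25)^71 = 0.05511.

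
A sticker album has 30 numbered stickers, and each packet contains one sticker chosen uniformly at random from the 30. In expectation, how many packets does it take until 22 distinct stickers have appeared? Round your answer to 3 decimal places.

With k distinct stickers already seen, the next new one arrives after an expected 30/(30-k) packets.
Sum over k = 0,...,21: E = 30/30 + 30/29 + 30/28 + ... + 30/10 + 30/9 = 38.3139.

38.314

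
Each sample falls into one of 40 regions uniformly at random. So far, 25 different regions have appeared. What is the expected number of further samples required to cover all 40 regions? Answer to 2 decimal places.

From k distinct to k+1 distinct takes on average 40/(40-k) samples.
Sum over k = 25,...,39: E = 40/15 + 40/14 + 40/13 + ... + 40/2 + 40/1 = 132.729.

132.73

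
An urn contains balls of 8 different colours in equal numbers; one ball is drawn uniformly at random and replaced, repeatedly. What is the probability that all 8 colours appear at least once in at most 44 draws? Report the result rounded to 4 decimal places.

0.9776

By inclusion–exclusion over which colours are missing,
P(all seen) = Σ_{j=0}^{8} (-1)^j C(8,j)((8-j)/8)^44
= 1.00000 - 0.02246 + 0.00009 - 0.00000 + 0.00000 - 0.00000 + 0.00000 - 0.00000 + 0.00000
= 0.97763.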